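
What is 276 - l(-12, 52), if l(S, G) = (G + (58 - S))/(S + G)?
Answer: 5459/20 ≈ 272.95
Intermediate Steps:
l(S, G) = (58 + G - S)/(G + S)
276 - l(-12, 52) = 276 - (58 + 52 - 1*(-12))/(52 - 12) = 276 - (58 + 52 + 12)/40 = 276 - 122/40 = 276 - 1*61/20 = 276 - 61/20 = 5459/20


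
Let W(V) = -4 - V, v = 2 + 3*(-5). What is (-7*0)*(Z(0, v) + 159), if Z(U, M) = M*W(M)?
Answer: 0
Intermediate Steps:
v = -13 (v = 2 - 15 = -13)
Z(U, M) = M*(-4 - M)
(-7*0)*(Z(0, v) + 159) = (-7*0)*(-1*(-13)*(4 - 13) + 159) = 0*(-1*(-13)*(-9) + 159) = 0*(-117 + 159) = 0*42 = 0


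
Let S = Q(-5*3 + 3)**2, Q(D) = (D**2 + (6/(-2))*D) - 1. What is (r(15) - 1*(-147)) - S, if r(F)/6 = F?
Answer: -31804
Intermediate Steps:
r(F) = 6*F
Q(D) = -1 + D**2 - 3*D (Q(D) = (D**2 + (6*(-1/2))*D) - 1 = (D**2 - 3*D) - 1 = -1 + D**2 - 3*D)
S = 32041 (S = (-1 + (-5*3 + 3)**2 - 3*(-5*3 + 3))**2 = (-1 + (-15 + 3)**2 - 3*(-15 + 3))**2 = (-1 + (-12)**2 - 3*(-12))**2 = (-1 + 144 + 36)**2 = 179**2 = 32041)
(r(15) - 1*(-147)) - S = (6*15 - 1*(-147)) - 1*32041 = (90 + 147) - 32041 = 237 - 32041 = -31804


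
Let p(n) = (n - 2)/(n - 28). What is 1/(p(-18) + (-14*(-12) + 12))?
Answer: 23/4150 ≈ 0.0055422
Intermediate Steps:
p(n) = (-2 + n)/(-28 + n)
1/(p(-18) + (-14*(-12) + 12)) = 1/((-2 - 18)/(-28 - 18) + (-14*(-12) + 12)) = 1/(-20/(-46) + (168 + 12)) = 1/(-1/46*(-20) + 180) = 1/(10/23 + 180) = 1/(4150/23) = 23/4150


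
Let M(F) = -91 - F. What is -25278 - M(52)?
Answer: -25135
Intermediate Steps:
-25278 - M(52) = -25278 - (-91 - 1*52) = -25278 - (-91 - 52) = -25278 - 1*(-143) = -25278 + 143 = -25135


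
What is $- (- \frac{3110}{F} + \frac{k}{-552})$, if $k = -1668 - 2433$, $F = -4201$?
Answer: $- \frac{6315007}{772984} \approx -8.1696$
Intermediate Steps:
$k = -4101$ ($k = -1668 - 2433 = -4101$)
$- (- \frac{3110}{F} + \frac{k}{-552}) = - (- \frac{3110}{-4201} - \frac{4101}{-552}) = - (\left(-3110\right) \left(- \frac{1}{4201}\right) - - \frac{1367}{184}) = - (\frac{3110}{4201} + \frac{1367}{184}) = \left(-1\right) \frac{6315007}{772984} = - \frac{6315007}{772984}$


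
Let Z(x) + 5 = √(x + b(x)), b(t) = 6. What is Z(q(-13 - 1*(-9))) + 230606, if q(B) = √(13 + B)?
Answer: 230604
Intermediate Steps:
Z(x) = -5 + √(6 + x) (Z(x) = -5 + √(x + 6) = -5 + √(6 + x))
Z(q(-13 - 1*(-9))) + 230606 = (-5 + √(6 + √(13 + (-13 - 1*(-9))))) + 230606 = (-5 + √(6 + √(13 + (-13 + 9)))) + 230606 = (-5 + √(6 + √(13 - 4))) + 230606 = (-5 + √(6 + √9)) + 230606 = (-5 + √(6 + 3)) + 230606 = (-5 + √9) + 230606 = (-5 + 3) + 230606 = -2 + 230606 = 230604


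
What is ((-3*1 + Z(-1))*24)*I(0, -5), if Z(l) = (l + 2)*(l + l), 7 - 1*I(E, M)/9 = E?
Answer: -7560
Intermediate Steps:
I(E, M) = 63 - 9*E
Z(l) = 2*l*(2 + l) (Z(l) = (2 + l)*(2*l) = 2*l*(2 + l))
((-3*1 + Z(-1))*24)*I(0, -5) = ((-3*1 + 2*(-1)*(2 - 1))*24)*(63 - 9*0) = ((-3 + 2*(-1)*1)*24)*(63 + 0) = ((-3 - 2)*24)*63 = -5*24*63 = -120*63 = -7560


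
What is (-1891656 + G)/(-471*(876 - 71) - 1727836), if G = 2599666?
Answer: -708010/2106991 ≈ -0.33603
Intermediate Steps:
(-1891656 + G)/(-471*(876 - 71) - 1727836) = (-1891656 + 2599666)/(-471*(876 - 71) - 1727836) = 708010/(-471*805 - 1727836) = 708010/(-379155 - 1727836) = 708010/(-2106991) = 708010*(-1/2106991) = -708010/2106991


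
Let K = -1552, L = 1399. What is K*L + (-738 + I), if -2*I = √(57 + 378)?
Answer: -2171986 - √435/2 ≈ -2.1720e+6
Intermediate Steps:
I = -√435/2 (I = -√(57 + 378)/2 = -√435/2 ≈ -10.428)
K*L + (-738 + I) = -1552*1399 + (-738 - √435/2) = -2171248 + (-738 - √435/2) = -2171986 - √435/2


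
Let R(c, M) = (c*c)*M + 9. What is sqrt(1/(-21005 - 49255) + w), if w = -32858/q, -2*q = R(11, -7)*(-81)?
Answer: sqrt(1887828567437515)/44158410 ≈ 0.98394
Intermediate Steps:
R(c, M) = 9 + M*c**2 (R(c, M) = c**2*M + 9 = M*c**2 + 9 = 9 + M*c**2)
q = -33939 (q = -(9 - 7*11**2)*(-81)/2 = -(9 - 7*121)*(-81)/2 = -(9 - 847)*(-81)/2 = -(-419)*(-81) = -1/2*67878 = -33939)
w = 32858/33939 (w = -32858/(-33939) = -32858*(-1/33939) = 32858/33939 ≈ 0.96815)
sqrt(1/(-21005 - 49255) + w) = sqrt(1/(-21005 - 49255) + 32858/33939) = sqrt(1/(-70260) + 32858/33939) = sqrt(-1/70260 + 32858/33939) = sqrt(769523047/794851380) = sqrt(1887828567437515)/44158410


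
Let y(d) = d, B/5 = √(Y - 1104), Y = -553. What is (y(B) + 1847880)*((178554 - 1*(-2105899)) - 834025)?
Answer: 2680216892640 + 7252140*I*√1657 ≈ 2.6802e+12 + 2.9521e+8*I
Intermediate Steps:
B = 5*I*√1657 (B = 5*√(-553 - 1104) = 5*√(-1657) = 5*(I*√1657) = 5*I*√1657 ≈ 203.53*I)
(y(B) + 1847880)*((178554 - 1*(-2105899)) - 834025) = (5*I*√1657 + 1847880)*((178554 - 1*(-2105899)) - 834025) = (1847880 + 5*I*√1657)*((178554 + 2105899) - 834025) = (1847880 + 5*I*√1657)*(2284453 - 834025) = (1847880 + 5*I*√1657)*1450428 = 2680216892640 + 7252140*I*√1657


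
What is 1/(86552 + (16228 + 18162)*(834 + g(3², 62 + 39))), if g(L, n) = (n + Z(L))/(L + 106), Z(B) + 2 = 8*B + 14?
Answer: 23/662932106 ≈ 3.4694e-8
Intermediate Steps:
Z(B) = 12 + 8*B (Z(B) = -2 + (8*B + 14) = -2 + (14 + 8*B) = 12 + 8*B)
g(L, n) = (12 + n + 8*L)/(106 + L) (g(L, n) = (n + (12 + 8*L))/(L + 106) = (12 + n + 8*L)/(106 + L))
1/(86552 + (16228 + 18162)*(834 + g(3², 62 + 39))) = 1/(86552 + (16228 + 18162)*(834 + (12 + (62 + 39) + 8*3²)/(106 + 3²))) = 1/(86552 + 34390*(834 + (12 + 101 + 8*9)/(106 + 9))) = 1/(86552 + 34390*(834 + (12 + 101 + 72)/115)) = 1/(86552 + 34390*(834 + (1/115)*185)) = 1/(86552 + 34390*(834 + 37/23)) = 1/(86552 + 34390*(19219/23)) = 1/(86552 + 660941410/23) = 1/(662932106/23) = 23/662932106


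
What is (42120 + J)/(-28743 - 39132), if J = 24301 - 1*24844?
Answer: -13859/22625 ≈ -0.61255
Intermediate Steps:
J = -543 (J = 24301 - 24844 = -543)
(42120 + J)/(-28743 - 39132) = (42120 - 543)/(-28743 - 39132) = 41577/(-67875) = 41577*(-1/67875) = -13859/22625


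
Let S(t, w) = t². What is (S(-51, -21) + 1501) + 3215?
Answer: 7317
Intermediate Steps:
(S(-51, -21) + 1501) + 3215 = ((-51)² + 1501) + 3215 = (2601 + 1501) + 3215 = 4102 + 3215 = 7317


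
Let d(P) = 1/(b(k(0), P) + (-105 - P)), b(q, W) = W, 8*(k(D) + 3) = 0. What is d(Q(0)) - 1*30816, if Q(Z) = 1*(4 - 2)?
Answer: -3235681/105 ≈ -30816.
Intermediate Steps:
k(D) = -3 (k(D) = -3 + (⅛)*0 = -3 + 0 = -3)
Q(Z) = 2 (Q(Z) = 1*2 = 2)
d(P) = -1/105 (d(P) = 1/(P + (-105 - P)) = 1/(-105) = -1/105)
d(Q(0)) - 1*30816 = -1/105 - 1*30816 = -1/105 - 30816 = -3235681/105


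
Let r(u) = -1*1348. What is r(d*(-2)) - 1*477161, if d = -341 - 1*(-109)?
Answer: -478509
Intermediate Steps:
d = -232 (d = -341 + 109 = -232)
r(u) = -1348
r(d*(-2)) - 1*477161 = -1348 - 1*477161 = -1348 - 477161 = -478509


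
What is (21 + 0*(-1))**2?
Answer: 441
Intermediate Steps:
(21 + 0*(-1))**2 = (21 + 0)**2 = 21**2 = 441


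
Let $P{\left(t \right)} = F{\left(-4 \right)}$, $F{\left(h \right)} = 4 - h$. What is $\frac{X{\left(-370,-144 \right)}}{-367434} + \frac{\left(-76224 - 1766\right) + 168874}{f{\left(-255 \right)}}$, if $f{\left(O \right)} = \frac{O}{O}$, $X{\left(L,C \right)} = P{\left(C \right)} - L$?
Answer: $\frac{1855215071}{20413} \approx 90884.0$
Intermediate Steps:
$P{\left(t \right)} = 8$ ($P{\left(t \right)} = 4 - -4 = 4 + 4 = 8$)
$X{\left(L,C \right)} = 8 - L$
$f{\left(O \right)} = 1$
$\frac{X{\left(-370,-144 \right)}}{-367434} + \frac{\left(-76224 - 1766\right) + 168874}{f{\left(-255 \right)}} = \frac{8 - -370}{-367434} + \frac{\left(-76224 - 1766\right) + 168874}{1} = \left(8 + 370\right) \left(- \frac{1}{367434}\right) + \left(-77990 + 168874\right) 1 = 378 \left(- \frac{1}{367434}\right) + 90884 \cdot 1 = - \frac{21}{20413} + 90884 = \frac{1855215071}{20413}$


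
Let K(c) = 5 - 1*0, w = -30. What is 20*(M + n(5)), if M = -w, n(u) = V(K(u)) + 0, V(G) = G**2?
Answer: 1100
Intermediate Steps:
K(c) = 5 (K(c) = 5 + 0 = 5)
n(u) = 25 (n(u) = 5**2 + 0 = 25 + 0 = 25)
M = 30 (M = -1*(-30) = 30)
20*(M + n(5)) = 20*(30 + 25) = 20*55 = 1100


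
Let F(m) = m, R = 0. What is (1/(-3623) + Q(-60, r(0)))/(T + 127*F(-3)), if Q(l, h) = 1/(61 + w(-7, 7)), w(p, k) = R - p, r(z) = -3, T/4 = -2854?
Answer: -3555/2906356108 ≈ -1.2232e-6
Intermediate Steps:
T = -11416 (T = 4*(-2854) = -11416)
w(p, k) = -p (w(p, k) = 0 - p = -p)
Q(l, h) = 1/68 (Q(l, h) = 1/(61 - 1*(-7)) = 1/(61 + 7) = 1/68)
(1/(-3623) + Q(-60, r(0)))/(T + 127*F(-3)) = (1/(-3623) + 1/68)/(-11416 + 127*(-3)) = (-1/3623 + 1/68)/(-11416 - 381) = (3555/246364)/(-11797) = (3555/246364)*(-1/11797) = -3555/2906356108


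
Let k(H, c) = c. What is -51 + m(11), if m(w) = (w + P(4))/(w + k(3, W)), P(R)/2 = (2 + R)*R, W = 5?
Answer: -757/16 ≈ -47.313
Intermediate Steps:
P(R) = 2*R*(2 + R) (P(R) = 2*((2 + R)*R) = 2*(R*(2 + R)) = 2*R*(2 + R))
m(w) = (48 + w)/(5 + w) (m(w) = (w + 2*4*(2 + 4))/(w + 5) = (w + 2*4*6)/(5 + w) = (w + 48)/(5 + w) = (48 + w)/(5 + w))
-51 + m(11) = -51 + (48 + 11)/(5 + 11) = -51 + 59/16 = -757/16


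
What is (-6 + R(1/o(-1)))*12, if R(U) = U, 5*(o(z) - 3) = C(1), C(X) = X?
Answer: -273/4 ≈ -68.250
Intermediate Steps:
o(z) = 16/5 (o(z) = 3 + (1/5)*1 = 3 + 1/5 = 16/5)
(-6 + R(1/o(-1)))*12 = (-6 + 1/(16/5))*12 = (-6 + 1*(5/16))*12 = (-6 + 5/16)*12 = -91/16*12 = -273/4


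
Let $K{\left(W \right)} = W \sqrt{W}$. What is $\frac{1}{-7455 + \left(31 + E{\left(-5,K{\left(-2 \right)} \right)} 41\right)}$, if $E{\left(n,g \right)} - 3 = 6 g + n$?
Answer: $\frac{i}{6 \left(- 1251 i + 82 \sqrt{2}\right)} \approx -0.00013209 + 1.2245 \cdot 10^{-5} i$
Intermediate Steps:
$K{\left(W \right)} = W^{\frac{3}{2}}$
$E{\left(n,g \right)} = 3 + n + 6 g$ ($E{\left(n,g \right)} = 3 + \left(6 g + n\right) = 3 + \left(n + 6 g\right) = 3 + n + 6 g$)
$\frac{1}{-7455 + \left(31 + E{\left(-5,K{\left(-2 \right)} \right)} 41\right)} = \frac{1}{-7455 + \left(31 + \left(3 - 5 + 6 \left(-2\right)^{\frac{3}{2}}\right) 41\right)} = \frac{1}{-7455 + \left(31 + \left(3 - 5 + 6 \left(- 2 i \sqrt{2}\right)\right) 41\right)} = \frac{1}{-7455 + \left(31 + \left(3 - 5 - 12 i \sqrt{2}\right) 41\right)} = \frac{1}{-7455 + \left(31 + \left(-2 - 12 i \sqrt{2}\right) 41\right)} = \frac{1}{-7455 - \left(51 + 492 i \sqrt{2}\right)} = \frac{1}{-7506 - 492 i \sqrt{2}}$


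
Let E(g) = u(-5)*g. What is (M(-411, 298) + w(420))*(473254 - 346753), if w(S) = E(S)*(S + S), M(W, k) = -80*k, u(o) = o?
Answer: -226163547840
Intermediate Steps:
E(g) = -5*g
w(S) = -10*S² (w(S) = (-5*S)*(S + S) = (-5*S)*(2*S) = -10*S²)
(M(-411, 298) + w(420))*(473254 - 346753) = (-80*298 - 10*420²)*(473254 - 346753) = (-23840 - 10*176400)*126501 = (-23840 - 1764000)*126501 = -1787840*126501 = -226163547840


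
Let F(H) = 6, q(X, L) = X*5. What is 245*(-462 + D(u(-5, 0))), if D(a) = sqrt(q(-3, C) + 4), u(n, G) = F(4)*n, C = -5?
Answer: -113190 + 245*I*sqrt(11) ≈ -1.1319e+5 + 812.57*I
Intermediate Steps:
q(X, L) = 5*X
u(n, G) = 6*n
D(a) = I*sqrt(11) (D(a) = sqrt(5*(-3) + 4) = sqrt(-15 + 4) = sqrt(-11) = I*sqrt(11))
245*(-462 + D(u(-5, 0))) = 245*(-462 + I*sqrt(11)) = -113190 + 245*I*sqrt(11)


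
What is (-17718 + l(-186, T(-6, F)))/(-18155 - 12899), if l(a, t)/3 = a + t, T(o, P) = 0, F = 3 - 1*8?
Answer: 9138/15527 ≈ 0.58852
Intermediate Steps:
F = -5 (F = 3 - 8 = -5)
l(a, t) = 3*a + 3*t (l(a, t) = 3*(a + t) = 3*a + 3*t)
(-17718 + l(-186, T(-6, F)))/(-18155 - 12899) = (-17718 + (3*(-186) + 3*0))/(-18155 - 12899) = (-17718 + (-558 + 0))/(-31054) = (-17718 - 558)*(-1/31054) = -18276*(-1/31054) = 9138/15527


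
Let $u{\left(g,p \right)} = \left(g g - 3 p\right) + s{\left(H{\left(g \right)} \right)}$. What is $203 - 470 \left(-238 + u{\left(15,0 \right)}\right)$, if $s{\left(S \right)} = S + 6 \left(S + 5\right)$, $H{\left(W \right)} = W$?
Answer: $-57137$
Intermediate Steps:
$s{\left(S \right)} = 30 + 7 S$ ($s{\left(S \right)} = S + 6 \left(5 + S\right) = S + \left(30 + 6 S\right) = 30 + 7 S$)
$u{\left(g,p \right)} = 30 + g^{2} - 3 p + 7 g$ ($u{\left(g,p \right)} = \left(g g - 3 p\right) + \left(30 + 7 g\right) = \left(g^{2} - 3 p\right) + \left(30 + 7 g\right) = 30 + g^{2} - 3 p + 7 g$)
$203 - 470 \left(-238 + u{\left(15,0 \right)}\right) = 203 - 470 \left(-238 + \left(30 + 15^{2} - 0 + 7 \cdot 15\right)\right) = 203 - 470 \left(-238 + \left(30 + 225 + 0 + 105\right)\right) = 203 - 470 \left(-238 + 360\right) = 203 - 57340 = -57137$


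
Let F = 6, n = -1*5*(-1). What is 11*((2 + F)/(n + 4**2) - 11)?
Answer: -2453/21 ≈ -116.81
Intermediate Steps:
n = 5 (n = -5*(-1) = 5)
11*((2 + F)/(n + 4**2) - 11) = 11*((2 + 6)/(5 + 4**2) - 11) = 11*(8/(5 + 16) - 11) = 11*(8/21 - 11) = 11*(-223/21) = -2453/21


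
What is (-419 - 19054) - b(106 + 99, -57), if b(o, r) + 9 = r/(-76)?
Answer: -77859/4 ≈ -19465.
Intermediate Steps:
b(o, r) = -9 - r/76 (b(o, r) = -9 + r/(-76) = -9 + r*(-1/76) = -9 - r/76)
(-419 - 19054) - b(106 + 99, -57) = (-419 - 19054) - (-9 - 1/76*(-57)) = -19473 - (-9 + ¾) = -19473 - 1*(-33/4) = -19473 + 33/4 = -77859/4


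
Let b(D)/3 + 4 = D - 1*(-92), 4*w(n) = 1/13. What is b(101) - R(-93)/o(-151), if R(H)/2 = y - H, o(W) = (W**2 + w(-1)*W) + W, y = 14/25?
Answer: 16692931319/29441225 ≈ 566.99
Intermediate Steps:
w(n) = 1/52 (w(n) = (1/4)/13 = (1/4)*(1/13) = 1/52)
y = 14/25 (y = 14*(1/25) = 14/25 ≈ 0.56000)
o(W) = W**2 + 53*W/52 (o(W) = (W**2 + W/52) + W = W**2 + 53*W/52)
b(D) = 264 + 3*D (b(D) = -12 + 3*(D - 1*(-92)) = -12 + 3*(D + 92) = -12 + 3*(92 + D) = -12 + (276 + 3*D) = 264 + 3*D)
R(H) = 28/25 - 2*H (R(H) = 2*(14/25 - H) = 28/25 - 2*H)
b(101) - R(-93)/o(-151) = (264 + 3*101) - (28/25 - 2*(-93))/((1/52)*(-151)*(53 + 52*(-151))) = (264 + 303) - (28/25 + 186)/((1/52)*(-151)*(53 - 7852)) = 567 - 4678/(25*((1/52)*(-151)*(-7799))) = 567 - 4678/(25*1177649/52) = 567 - 4678*52/(25*1177649) = 567 - 1*243256/29441225 = 567 - 243256/29441225 = 16692931319/29441225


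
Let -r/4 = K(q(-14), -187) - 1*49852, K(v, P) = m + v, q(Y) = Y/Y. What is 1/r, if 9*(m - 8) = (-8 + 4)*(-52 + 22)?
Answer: 3/597956 ≈ 5.0171e-6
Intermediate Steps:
q(Y) = 1
m = 64/3 (m = 8 + ((-8 + 4)*(-52 + 22))/9 = 8 + (-4*(-30))/9 = 8 + (1/9)*120 = 8 + 40/3 = 64/3 ≈ 21.333)
K(v, P) = 64/3 + v
r = 597956/3 (r = -4*((64/3 + 1) - 1*49852) = -4*(67/3 - 49852) = -4*(-149489/3) = 597956/3 ≈ 1.9932e+5)
1/r = 1/(597956/3) = 3/597956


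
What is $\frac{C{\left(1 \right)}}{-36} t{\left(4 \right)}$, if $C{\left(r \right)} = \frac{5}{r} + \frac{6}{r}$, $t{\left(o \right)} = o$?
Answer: $- \frac{11}{9} \approx -1.2222$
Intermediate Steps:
$C{\left(r \right)} = \frac{11}{r}$
$\frac{C{\left(1 \right)}}{-36} t{\left(4 \right)} = \frac{11 \cdot 1^{-1}}{-36} \cdot 4 = - \frac{11 \cdot 1}{36} \cdot 4 = \left(- \frac{1}{36}\right) 11 \cdot 4 = \left(- \frac{11}{36}\right) 4 = - \frac{11}{9}$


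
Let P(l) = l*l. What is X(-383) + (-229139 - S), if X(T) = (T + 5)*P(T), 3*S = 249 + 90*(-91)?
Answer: -55674934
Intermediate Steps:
P(l) = l**2
S = -2647 (S = (249 + 90*(-91))/3 = (249 - 8190)/3 = (1/3)*(-7941) = -2647)
X(T) = T**2*(5 + T) (X(T) = (T + 5)*T**2 = (5 + T)*T**2 = T**2*(5 + T))
X(-383) + (-229139 - S) = (-383)**2*(5 - 383) + (-229139 - 1*(-2647)) = 146689*(-378) + (-229139 + 2647) = -55448442 - 226492 = -55674934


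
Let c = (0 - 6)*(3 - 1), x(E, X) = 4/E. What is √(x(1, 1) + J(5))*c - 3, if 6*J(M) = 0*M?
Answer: -27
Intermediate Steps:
c = -12 (c = -6*2 = -12)
J(M) = 0 (J(M) = (0*M)/6 = (⅙)*0 = 0)
√(x(1, 1) + J(5))*c - 3 = √(4/1 + 0)*(-12) - 3 = √(4*1 + 0)*(-12) - 3 = √(4 + 0)*(-12) - 3 = √4*(-12) - 3 = 2*(-12) - 3 = -24 - 3 = -27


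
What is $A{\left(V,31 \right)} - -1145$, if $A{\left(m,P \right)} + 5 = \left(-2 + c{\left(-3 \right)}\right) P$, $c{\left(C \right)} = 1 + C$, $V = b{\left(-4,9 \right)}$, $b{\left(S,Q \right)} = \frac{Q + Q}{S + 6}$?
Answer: $1016$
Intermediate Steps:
$b{\left(S,Q \right)} = \frac{2 Q}{6 + S}$
$V = 9$ ($V = 2 \cdot 9 \frac{1}{6 - 4} = 2 \cdot 9 \cdot \frac{1}{2} = 9$)
$A{\left(m,P \right)} = -5 - 4 P$ ($A{\left(m,P \right)} = -5 + \left(-2 + \left(1 - 3\right)\right) P = -5 + \left(-2 - 2\right) P = -5 - 4 P$)
$A{\left(V,31 \right)} - -1145 = \left(-5 - 124\right) - -1145 = \left(-5 - 124\right) + 1145 = -129 + 1145 = 1016$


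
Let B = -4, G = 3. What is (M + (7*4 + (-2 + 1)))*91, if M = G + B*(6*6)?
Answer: -10374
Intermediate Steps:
M = -141 (M = 3 - 24*6 = 3 - 4*36 = 3 - 144 = -141)
(M + (7*4 + (-2 + 1)))*91 = (-141 + (7*4 + (-2 + 1)))*91 = (-141 + (28 - 1))*91 = (-141 + 27)*91 = -114*91 = -10374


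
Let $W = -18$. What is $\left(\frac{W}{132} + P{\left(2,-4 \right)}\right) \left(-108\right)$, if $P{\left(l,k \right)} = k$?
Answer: $\frac{4914}{11} \approx 446.73$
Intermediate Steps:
$\left(\frac{W}{132} + P{\left(2,-4 \right)}\right) \left(-108\right) = \left(- \frac{18}{132} - 4\right) \left(-108\right) = \left(\left(-18\right) \frac{1}{132} - 4\right) \left(-108\right) = \left(- \frac{3}{22} - 4\right) \left(-108\right) = \left(- \frac{91}{22}\right) \left(-108\right) = \frac{4914}{11}$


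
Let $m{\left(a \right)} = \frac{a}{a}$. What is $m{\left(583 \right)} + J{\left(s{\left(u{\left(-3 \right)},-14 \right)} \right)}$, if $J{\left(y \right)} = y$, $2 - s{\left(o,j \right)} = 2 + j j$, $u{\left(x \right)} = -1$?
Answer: $-195$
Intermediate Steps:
$s{\left(o,j \right)} = - j^{2}$ ($s{\left(o,j \right)} = 2 - \left(2 + j j\right) = 2 - \left(2 + j^{2}\right) = - j^{2}$)
$m{\left(a \right)} = 1$
$m{\left(583 \right)} + J{\left(s{\left(u{\left(-3 \right)},-14 \right)} \right)} = 1 - \left(-14\right)^{2} = 1 - 196 = -195$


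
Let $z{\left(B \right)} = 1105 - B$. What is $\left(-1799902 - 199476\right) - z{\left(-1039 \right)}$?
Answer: $-2001522$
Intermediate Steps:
$\left(-1799902 - 199476\right) - z{\left(-1039 \right)} = \left(-1799902 - 199476\right) - \left(1105 - -1039\right) = \left(-1799902 - 199476\right) - \left(1105 + 1039\right) = -1999378 - 2144 = -2001522$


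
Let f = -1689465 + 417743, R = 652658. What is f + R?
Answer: -619064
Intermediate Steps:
f = -1271722
f + R = -1271722 + 652658 = -619064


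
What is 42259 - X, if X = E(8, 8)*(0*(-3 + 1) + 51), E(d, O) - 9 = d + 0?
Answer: 41392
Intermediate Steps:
E(d, O) = 9 + d (E(d, O) = 9 + (d + 0) = 9 + d)
X = 867 (X = (9 + 8)*(0*(-3 + 1) + 51) = 17*(0*(-2) + 51) = 17*(0 + 51) = 17*51 = 867)
42259 - X = 42259 - 1*867 = 42259 - 867 = 41392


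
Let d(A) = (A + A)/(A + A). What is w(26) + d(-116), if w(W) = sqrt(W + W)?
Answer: 1 + 2*sqrt(13) ≈ 8.2111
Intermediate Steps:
d(A) = 1 (d(A) = (2*A)/((2*A)) = (2*A)*(1/(2*A)) = 1)
w(W) = sqrt(2)*sqrt(W) (w(W) = sqrt(2*W) = sqrt(2)*sqrt(W))
w(26) + d(-116) = sqrt(2)*sqrt(26) + 1 = 2*sqrt(13) + 1 = 1 + 2*sqrt(13)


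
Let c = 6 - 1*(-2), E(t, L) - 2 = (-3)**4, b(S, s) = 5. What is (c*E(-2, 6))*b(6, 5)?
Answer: 3320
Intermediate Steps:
E(t, L) = 83 (E(t, L) = 2 + (-3)**4 = 2 + 81 = 83)
c = 8 (c = 6 + 2 = 8)
(c*E(-2, 6))*b(6, 5) = (8*83)*5 = 664*5 = 3320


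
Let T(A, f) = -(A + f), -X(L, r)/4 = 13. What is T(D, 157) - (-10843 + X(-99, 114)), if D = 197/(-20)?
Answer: 214957/20 ≈ 10748.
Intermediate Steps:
X(L, r) = -52 (X(L, r) = -4*13 = -52)
D = -197/20 (D = 197*(-1/20) = -197/20 ≈ -9.8500)
T(A, f) = -A - f
T(D, 157) - (-10843 + X(-99, 114)) = (-1*(-197/20) - 1*157) - (-10843 - 52) = (197/20 - 157) - 1*(-10895) = -2943/20 + 10895 = 214957/20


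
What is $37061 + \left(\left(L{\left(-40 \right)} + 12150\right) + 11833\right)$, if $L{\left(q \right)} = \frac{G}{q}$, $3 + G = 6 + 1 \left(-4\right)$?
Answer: $\frac{2441761}{40} \approx 61044.0$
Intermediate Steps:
$G = -1$ ($G = -3 + \left(6 + 1 \left(-4\right)\right) = -3 + \left(6 - 4\right) = -3 + 2 = -1$)
$L{\left(q \right)} = - \frac{1}{q}$
$37061 + \left(\left(L{\left(-40 \right)} + 12150\right) + 11833\right) = 37061 + \left(\left(- \frac{1}{-40} + 12150\right) + 11833\right) = 37061 + \left(\left(\left(-1\right) \left(- \frac{1}{40}\right) + 12150\right) + 11833\right) = 37061 + \left(\left(\frac{1}{40} + 12150\right) + 11833\right) = 37061 + \left(\frac{486001}{40} + 11833\right) = 37061 + \frac{959321}{40} = \frac{2441761}{40}$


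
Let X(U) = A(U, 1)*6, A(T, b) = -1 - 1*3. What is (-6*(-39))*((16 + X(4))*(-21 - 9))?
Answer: 56160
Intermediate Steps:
A(T, b) = -4 (A(T, b) = -1 - 3 = -4)
X(U) = -24 (X(U) = -4*6 = -24)
(-6*(-39))*((16 + X(4))*(-21 - 9)) = (-6*(-39))*((16 - 24)*(-21 - 9)) = 234*(-8*(-30)) = 234*240 = 56160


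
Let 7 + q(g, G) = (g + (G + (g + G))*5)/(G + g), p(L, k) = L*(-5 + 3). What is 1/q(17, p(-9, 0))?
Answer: 35/37 ≈ 0.94595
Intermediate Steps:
p(L, k) = -2*L (p(L, k) = L*(-2) = -2*L)
q(g, G) = -7 + (6*g + 10*G)/(G + g) (q(g, G) = -7 + (g + (G + (g + G))*5)/(G + g) = -7 + (g + (G + (G + g))*5)/(G + g) = -7 + (g + (g + 2*G)*5)/(G + g) = -7 + (g + (5*g + 10*G))/(G + g) = -7 + (6*g + 10*G)/(G + g))
1/q(17, p(-9, 0)) = 1/((-1*17 + 3*(-2*(-9)))/(-2*(-9) + 17)) = 1/((-17 + 3*18)/(18 + 17)) = 1/((-17 + 54)/35) = 1/((1/35)*37) = 1/(37/35) = 35/37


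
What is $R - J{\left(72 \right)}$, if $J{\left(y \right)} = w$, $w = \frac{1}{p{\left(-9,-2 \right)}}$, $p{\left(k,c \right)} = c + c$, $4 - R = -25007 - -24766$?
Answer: $\frac{981}{4} \approx 245.25$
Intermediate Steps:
$R = 245$ ($R = 4 - \left(-25007 - -24766\right) = 4 - \left(-25007 + 24766\right) = 4 - -241 = 4 + 241 = 245$)
$p{\left(k,c \right)} = 2 c$
$w = - \frac{1}{4}$ ($w = \frac{1}{2 \left(-2\right)} = \frac{1}{-4} = - \frac{1}{4} \approx -0.25$)
$J{\left(y \right)} = - \frac{1}{4}$
$R - J{\left(72 \right)} = 245 - - \frac{1}{4} = 245 + \frac{1}{4} = \frac{981}{4}$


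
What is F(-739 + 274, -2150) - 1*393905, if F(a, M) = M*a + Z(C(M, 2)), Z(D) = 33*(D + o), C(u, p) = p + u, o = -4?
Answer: 534829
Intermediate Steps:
Z(D) = -132 + 33*D (Z(D) = 33*(D - 4) = 33*(-4 + D) = -132 + 33*D)
F(a, M) = -66 + 33*M + M*a (F(a, M) = M*a + (-132 + 33*(2 + M)) = M*a + (-132 + (66 + 33*M)) = M*a + (-66 + 33*M) = -66 + 33*M + M*a)
F(-739 + 274, -2150) - 1*393905 = (-66 + 33*(-2150) - 2150*(-739 + 274)) - 1*393905 = (-66 - 70950 - 2150*(-465)) - 393905 = (-66 - 70950 + 999750) - 393905 = 928734 - 393905 = 534829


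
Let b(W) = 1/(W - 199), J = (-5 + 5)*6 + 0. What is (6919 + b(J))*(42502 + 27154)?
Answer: 95907953280/199 ≈ 4.8195e+8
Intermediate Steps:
J = 0 (J = 0*6 + 0 = 0 + 0 = 0)
b(W) = 1/(-199 + W)
(6919 + b(J))*(42502 + 27154) = (6919 + 1/(-199 + 0))*(42502 + 27154) = (6919 + 1/(-199))*69656 = (6919 - 1/199)*69656 = (1376880/199)*69656 = 95907953280/199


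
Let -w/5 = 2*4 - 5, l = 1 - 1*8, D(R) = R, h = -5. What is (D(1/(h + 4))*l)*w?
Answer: -105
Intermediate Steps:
l = -7 (l = 1 - 8 = -7)
w = -15 (w = -5*(2*4 - 5) = -5*(8 - 5) = -5*3 = -15)
(D(1/(h + 4))*l)*w = (-7/(-5 + 4))*(-15) = (-7/(-1))*(-15) = -1*(-7)*(-15) = 7*(-15) = -105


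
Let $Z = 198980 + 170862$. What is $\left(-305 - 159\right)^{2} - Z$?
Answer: $-154546$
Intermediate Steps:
$Z = 369842$
$\left(-305 - 159\right)^{2} - Z = \left(-305 - 159\right)^{2} - 369842 = \left(-464\right)^{2} - 369842 = 215296 - 369842 = -154546$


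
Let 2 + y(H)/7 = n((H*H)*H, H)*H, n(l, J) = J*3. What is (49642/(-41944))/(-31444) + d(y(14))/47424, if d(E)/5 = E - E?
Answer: 24821/659443568 ≈ 3.7639e-5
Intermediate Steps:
n(l, J) = 3*J
y(H) = -14 + 21*H**2 (y(H) = -14 + 7*((3*H)*H) = -14 + 7*(3*H**2) = -14 + 21*H**2)
d(E) = 0 (d(E) = 5*(E - E) = 5*0 = 0)
(49642/(-41944))/(-31444) + d(y(14))/47424 = (49642/(-41944))/(-31444) + 0/47424 = (49642*(-1/41944))*(-1/31444) + 0*(1/47424) = -24821/20972*(-1/31444) + 0 = 24821/659443568 + 0 = 24821/659443568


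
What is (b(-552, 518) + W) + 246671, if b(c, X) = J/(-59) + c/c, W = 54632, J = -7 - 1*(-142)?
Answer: 17776801/59 ≈ 3.0130e+5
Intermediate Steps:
J = 135 (J = -7 + 142 = 135)
b(c, X) = -76/59 (b(c, X) = 135/(-59) + c/c = 135*(-1/59) + 1 = -135/59 + 1 = -76/59)
(b(-552, 518) + W) + 246671 = (-76/59 + 54632) + 246671 = 3223212/59 + 246671 = 17776801/59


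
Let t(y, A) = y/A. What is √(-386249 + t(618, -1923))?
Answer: 9*I*√1959290215/641 ≈ 621.49*I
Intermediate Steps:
√(-386249 + t(618, -1923)) = √(-386249 + 618/(-1923)) = √(-386249 + 618*(-1/1923)) = √(-386249 - 206/641) = √(-247585815/641) = 9*I*√1959290215/641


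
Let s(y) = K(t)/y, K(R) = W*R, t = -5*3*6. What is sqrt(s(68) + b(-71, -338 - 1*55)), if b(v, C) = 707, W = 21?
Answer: sqrt(785162)/34 ≈ 26.062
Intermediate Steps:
t = -90 (t = -15*6 = -90)
K(R) = 21*R
s(y) = -1890/y (s(y) = (21*(-90))/y = -1890/y)
sqrt(s(68) + b(-71, -338 - 1*55)) = sqrt(-1890/68 + 707) = sqrt(-1890*1/68 + 707) = sqrt(-945/34 + 707) = sqrt(23093/34) = sqrt(785162)/34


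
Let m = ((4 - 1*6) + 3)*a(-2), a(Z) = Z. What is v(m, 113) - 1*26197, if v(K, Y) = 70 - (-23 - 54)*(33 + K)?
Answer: -23740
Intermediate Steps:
m = -2 (m = ((4 - 1*6) + 3)*(-2) = ((4 - 6) + 3)*(-2) = (-2 + 3)*(-2) = 1*(-2) = -2)
v(K, Y) = 2611 + 77*K (v(K, Y) = 70 - (-77)*(33 + K) = 70 - (-2541 - 77*K) = 70 + (2541 + 77*K) = 2611 + 77*K)
v(m, 113) - 1*26197 = (2611 + 77*(-2)) - 1*26197 = (2611 - 154) - 26197 = 2457 - 26197 = -23740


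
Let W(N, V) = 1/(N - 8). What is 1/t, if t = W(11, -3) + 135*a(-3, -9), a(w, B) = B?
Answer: -3/3644 ≈ -0.00082327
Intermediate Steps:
W(N, V) = 1/(-8 + N)
t = -3644/3 (t = 1/(-8 + 11) + 135*(-9) = 1/3 - 1215 = ⅓ - 1215 = -3644/3 ≈ -1214.7)
1/t = 1/(-3644/3) = -3/3644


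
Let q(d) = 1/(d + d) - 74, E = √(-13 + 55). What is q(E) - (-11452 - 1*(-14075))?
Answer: -2697 + √42/84 ≈ -2696.9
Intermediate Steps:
E = √42 ≈ 6.4807
q(d) = -74 + 1/(2*d) (q(d) = 1/(2*d) - 74 = -74 + 1/(2*d))
q(E) - (-11452 - 1*(-14075)) = (-74 + 1/(2*(√42))) - (-11452 - 1*(-14075)) = (-74 + (√42/42)/2) - (-11452 + 14075) = (-74 + √42/84) - 1*2623 = (-74 + √42/84) - 2623 = -2697 + √42/84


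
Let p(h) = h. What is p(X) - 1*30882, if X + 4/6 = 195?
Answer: -92063/3 ≈ -30688.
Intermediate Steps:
X = 583/3 (X = -⅔ + 195 = 583/3 ≈ 194.33)
p(X) - 1*30882 = 583/3 - 1*30882 = 583/3 - 30882 = -92063/3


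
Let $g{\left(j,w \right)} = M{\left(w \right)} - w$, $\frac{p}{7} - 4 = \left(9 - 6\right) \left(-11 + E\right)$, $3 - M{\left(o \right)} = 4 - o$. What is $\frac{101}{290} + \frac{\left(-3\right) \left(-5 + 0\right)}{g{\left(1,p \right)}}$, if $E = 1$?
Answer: $- \frac{4249}{290} \approx -14.652$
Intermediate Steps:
$M{\left(o \right)} = -1 + o$ ($M{\left(o \right)} = 3 - \left(4 - o\right) = 3 + \left(-4 + o\right) = -1 + o$)
$p = -182$ ($p = 28 + 7 \left(9 - 6\right) \left(-11 + 1\right) = 28 + 7 \cdot 3 \left(-10\right) = 28 + 7 \left(-30\right) = 28 - 210 = -182$)
$g{\left(j,w \right)} = -1$ ($g{\left(j,w \right)} = \left(-1 + w\right) - w = -1$)
$\frac{101}{290} + \frac{\left(-3\right) \left(-5 + 0\right)}{g{\left(1,p \right)}} = \frac{101}{290} + \frac{\left(-3\right) \left(-5 + 0\right)}{-1} = 101 \cdot \frac{1}{290} + \left(-3\right) \left(-5\right) \left(-1\right) = \frac{101}{290} + 15 \left(-1\right) = \frac{101}{290} - 15 = - \frac{4249}{290}$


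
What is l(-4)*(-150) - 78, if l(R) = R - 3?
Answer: 972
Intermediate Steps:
l(R) = -3 + R
l(-4)*(-150) - 78 = (-3 - 4)*(-150) - 78 = -7*(-150) - 78 = 1050 - 78 = 972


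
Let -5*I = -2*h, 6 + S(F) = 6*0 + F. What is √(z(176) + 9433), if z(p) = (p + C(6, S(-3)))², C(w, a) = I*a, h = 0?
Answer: √40409 ≈ 201.02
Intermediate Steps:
S(F) = -6 + F (S(F) = -6 + (6*0 + F) = -6 + (0 + F) = -6 + F)
I = 0 (I = -(-2)*0/5 = -⅕*0 = 0)
C(w, a) = 0 (C(w, a) = 0*a = 0)
z(p) = p² (z(p) = (p + 0)² = p²)
√(z(176) + 9433) = √(176² + 9433) = √(30976 + 9433) = √40409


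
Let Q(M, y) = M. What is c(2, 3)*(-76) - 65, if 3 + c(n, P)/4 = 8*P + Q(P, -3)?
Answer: -7361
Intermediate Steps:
c(n, P) = -12 + 36*P (c(n, P) = -12 + 4*(8*P + P) = -12 + 4*(9*P) = -12 + 36*P)
c(2, 3)*(-76) - 65 = (-12 + 36*3)*(-76) - 65 = (-12 + 108)*(-76) - 65 = 96*(-76) - 65 = -7296 - 65 = -7361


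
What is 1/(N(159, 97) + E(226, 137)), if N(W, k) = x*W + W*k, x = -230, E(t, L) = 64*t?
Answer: -1/6683 ≈ -0.00014963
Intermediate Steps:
N(W, k) = -230*W + W*k
1/(N(159, 97) + E(226, 137)) = 1/(159*(-230 + 97) + 64*226) = 1/(159*(-133) + 14464) = 1/(-21147 + 14464) = 1/(-6683) = -1/6683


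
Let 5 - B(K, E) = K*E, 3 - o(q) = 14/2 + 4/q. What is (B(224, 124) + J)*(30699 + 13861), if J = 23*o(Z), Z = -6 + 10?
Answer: -1242600160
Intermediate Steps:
Z = 4
o(q) = -4 - 4/q (o(q) = 3 - (14/2 + 4/q) = 3 - (14*(½) + 4/q) = 3 - (7 + 4/q) = 3 + (-7 - 4/q) = -4 - 4/q)
B(K, E) = 5 - E*K (B(K, E) = 5 - K*E = 5 - E*K)
J = -115 (J = 23*(-4 - 4/4) = 23*(-4 - 4*¼) = 23*(-4 - 1) = 23*(-5) = -115)
(B(224, 124) + J)*(30699 + 13861) = ((5 - 1*124*224) - 115)*(30699 + 13861) = ((5 - 27776) - 115)*44560 = (-27771 - 115)*44560 = -27886*44560 = -1242600160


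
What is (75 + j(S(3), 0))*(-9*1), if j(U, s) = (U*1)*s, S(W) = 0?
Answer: -675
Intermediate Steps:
j(U, s) = U*s
(75 + j(S(3), 0))*(-9*1) = (75 + 0*0)*(-9*1) = (75 + 0)*(-9) = 75*(-9) = -675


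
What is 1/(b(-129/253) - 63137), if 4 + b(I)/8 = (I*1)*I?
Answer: -64009/4043251393 ≈ -1.5831e-5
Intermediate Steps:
b(I) = -32 + 8*I**2 (b(I) = -32 + 8*((I*1)*I) = -32 + 8*(I*I) = -32 + 8*I**2)
1/(b(-129/253) - 63137) = 1/((-32 + 8*(-129/253)**2) - 63137) = 1/((-32 + 8*(16641/64009)) - 63137) = 1/((-32 + 133128/64009) - 63137) = 1/(-1915160/64009 - 63137) = 1/(-4043251393/64009) = -64009/4043251393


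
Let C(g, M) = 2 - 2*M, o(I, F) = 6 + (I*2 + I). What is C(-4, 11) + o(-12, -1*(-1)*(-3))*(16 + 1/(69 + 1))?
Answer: -3503/7 ≈ -500.43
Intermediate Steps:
o(I, F) = 6 + 3*I (o(I, F) = 6 + (2*I + I) = 6 + 3*I)
C(-4, 11) + o(-12, -1*(-1)*(-3))*(16 + 1/(69 + 1)) = (2 - 2*11) + (6 + 3*(-12))*(16 + 1/(69 + 1)) = (2 - 22) + (6 - 36)*(16 + 1/70) = -20 - 30*(16 + 1/70) = -20 - 30*1121/70 = -20 - 3363/7 = -3503/7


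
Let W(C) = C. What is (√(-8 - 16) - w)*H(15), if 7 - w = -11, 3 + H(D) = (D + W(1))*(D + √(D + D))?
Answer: -2*(9 - I*√6)*(237 + 16*√30) ≈ -5843.4 + 1590.4*I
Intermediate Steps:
H(D) = -3 + (1 + D)*(D + √2*√D) (H(D) = -3 + (D + 1)*(D + √(D + D)) = -3 + (1 + D)*(D + √(2*D)) = -3 + (1 + D)*(D + √2*√D))
w = 18 (w = 7 - 1*(-11) = 7 + 11 = 18)
(√(-8 - 16) - w)*H(15) = (√(-8 - 16) - 1*18)*(-3 + 15 + 15² + √2*√15 + √2*15^(3/2)) = (√(-24) - 18)*(-3 + 15 + 225 + √30 + √2*(15*√15)) = (2*I*√6 - 18)*(-3 + 15 + 225 + √30 + 15*√30) = (-18 + 2*I*√6)*(237 + 16*√30)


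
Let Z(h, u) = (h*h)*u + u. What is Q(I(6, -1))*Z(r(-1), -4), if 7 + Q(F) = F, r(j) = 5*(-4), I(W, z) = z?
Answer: 12832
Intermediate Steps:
r(j) = -20
Z(h, u) = u + u*h² (Z(h, u) = h²*u + u = u*h² + u = u + u*h²)
Q(F) = -7 + F
Q(I(6, -1))*Z(r(-1), -4) = (-7 - 1)*(-4*(1 + (-20)²)) = -(-32)*(1 + 400) = -(-32)*401 = -8*(-1604) = 12832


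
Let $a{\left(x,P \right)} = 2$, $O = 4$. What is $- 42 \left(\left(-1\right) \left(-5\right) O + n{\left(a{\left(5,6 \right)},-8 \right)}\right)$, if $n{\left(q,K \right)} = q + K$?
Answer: $-588$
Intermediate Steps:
$n{\left(q,K \right)} = K + q$
$- 42 \left(\left(-1\right) \left(-5\right) O + n{\left(a{\left(5,6 \right)},-8 \right)}\right) = - 42 \left(\left(-1\right) \left(-5\right) 4 + \left(-8 + 2\right)\right) = - 42 \left(5 \cdot 4 - 6\right) = - 42 \left(20 - 6\right) = \left(-42\right) 14 = -588$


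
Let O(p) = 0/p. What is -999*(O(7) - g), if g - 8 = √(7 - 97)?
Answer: 7992 + 2997*I*√10 ≈ 7992.0 + 9477.3*I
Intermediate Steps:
O(p) = 0
g = 8 + 3*I*√10 (g = 8 + √(7 - 97) = 8 + √(-90) = 8 + 3*I*√10 ≈ 8.0 + 9.4868*I)
-999*(O(7) - g) = -999*(0 - (8 + 3*I*√10)) = -999*(0 + (-8 - 3*I*√10)) = -999*(-8 - 3*I*√10) = 7992 + 2997*I*√10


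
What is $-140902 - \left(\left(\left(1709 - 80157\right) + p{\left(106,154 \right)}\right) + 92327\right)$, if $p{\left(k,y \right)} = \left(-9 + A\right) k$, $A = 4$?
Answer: $-154251$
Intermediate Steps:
$p{\left(k,y \right)} = - 5 k$ ($p{\left(k,y \right)} = \left(-9 + 4\right) k = - 5 k$)
$-140902 - \left(\left(\left(1709 - 80157\right) + p{\left(106,154 \right)}\right) + 92327\right) = -140902 - \left(\left(\left(1709 - 80157\right) - 530\right) + 92327\right) = -140902 - \left(\left(-78448 - 530\right) + 92327\right) = -140902 - \left(-78978 + 92327\right) = -140902 - 13349 = -154251$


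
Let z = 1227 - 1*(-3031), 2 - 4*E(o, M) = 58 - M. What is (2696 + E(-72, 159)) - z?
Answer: -6145/4 ≈ -1536.3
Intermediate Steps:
E(o, M) = -14 + M/4 (E(o, M) = 1/2 - (58 - M)/4 = 1/2 + (-29/2 + M/4) = -14 + M/4)
z = 4258 (z = 1227 + 3031 = 4258)
(2696 + E(-72, 159)) - z = (2696 + (-14 + (1/4)*159)) - 1*4258 = (2696 + (-14 + 159/4)) - 4258 = (2696 + 103/4) - 4258 = 10887/4 - 4258 = -6145/4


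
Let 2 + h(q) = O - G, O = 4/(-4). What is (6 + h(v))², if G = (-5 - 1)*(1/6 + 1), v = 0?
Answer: 100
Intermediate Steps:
G = -7 (G = -6*(⅙ + 1) = -6*7/6 = -7)
O = -1 (O = 4*(-¼) = -1)
h(q) = 4 (h(q) = -2 + (-1 - 1*(-7)) = -2 + (-1 + 7) = -2 + 6 = 4)
(6 + h(v))² = (6 + 4)² = 10² = 100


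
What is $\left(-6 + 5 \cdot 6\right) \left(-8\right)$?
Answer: $-192$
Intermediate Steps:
$\left(-6 + 5 \cdot 6\right) \left(-8\right) = \left(-6 + 30\right) \left(-8\right) = 24 \left(-8\right) = -192$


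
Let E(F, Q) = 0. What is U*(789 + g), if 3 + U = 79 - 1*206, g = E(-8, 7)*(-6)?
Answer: -102570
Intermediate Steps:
g = 0 (g = 0*(-6) = 0)
U = -130 (U = -3 + (79 - 1*206) = -3 + (79 - 206) = -3 - 127 = -130)
U*(789 + g) = -130*(789 + 0) = -130*789 = -102570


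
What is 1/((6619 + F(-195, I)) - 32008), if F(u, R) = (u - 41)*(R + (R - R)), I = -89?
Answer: -1/4385 ≈ -0.00022805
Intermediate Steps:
F(u, R) = R*(-41 + u) (F(u, R) = (-41 + u)*(R + 0) = (-41 + u)*R = R*(-41 + u))
1/((6619 + F(-195, I)) - 32008) = 1/((6619 - 89*(-41 - 195)) - 32008) = 1/((6619 - 89*(-236)) - 32008) = 1/((6619 + 21004) - 32008) = 1/(27623 - 32008) = 1/(-4385) = -1/4385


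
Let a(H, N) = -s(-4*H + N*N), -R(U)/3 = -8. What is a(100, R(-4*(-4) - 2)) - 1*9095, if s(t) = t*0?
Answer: -9095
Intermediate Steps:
R(U) = 24 (R(U) = -3*(-8) = 24)
s(t) = 0
a(H, N) = 0 (a(H, N) = -1*0 = 0)
a(100, R(-4*(-4) - 2)) - 1*9095 = 0 - 1*9095 = 0 - 9095 = -9095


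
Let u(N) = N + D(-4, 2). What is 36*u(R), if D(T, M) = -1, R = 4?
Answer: 108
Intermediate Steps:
u(N) = -1 + N (u(N) = N - 1 = -1 + N)
36*u(R) = 36*(-1 + 4) = 36*3 = 108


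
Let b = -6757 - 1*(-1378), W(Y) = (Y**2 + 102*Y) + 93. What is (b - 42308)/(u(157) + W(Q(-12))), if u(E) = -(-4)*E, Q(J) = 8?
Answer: -47687/1601 ≈ -29.786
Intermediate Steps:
u(E) = 4*E
W(Y) = 93 + Y**2 + 102*Y
b = -5379 (b = -6757 + 1378 = -5379)
(b - 42308)/(u(157) + W(Q(-12))) = (-5379 - 42308)/(4*157 + (93 + 8**2 + 102*8)) = -47687/(628 + (93 + 64 + 816)) = -47687/(628 + 973) = -47687/1601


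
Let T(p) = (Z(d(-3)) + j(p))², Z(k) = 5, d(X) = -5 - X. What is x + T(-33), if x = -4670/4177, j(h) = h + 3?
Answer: 2605955/4177 ≈ 623.88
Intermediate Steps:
j(h) = 3 + h
x = -4670/4177 (x = -4670*1/4177 = -4670/4177 ≈ -1.1180)
T(p) = (8 + p)² (T(p) = (5 + (3 + p))² = (8 + p)²)
x + T(-33) = -4670/4177 + (8 - 33)² = -4670/4177 + (-25)² = -4670/4177 + 625 = 2605955/4177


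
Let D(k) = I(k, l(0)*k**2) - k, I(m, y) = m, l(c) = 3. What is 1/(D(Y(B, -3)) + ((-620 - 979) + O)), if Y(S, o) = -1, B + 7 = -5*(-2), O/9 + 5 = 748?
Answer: 1/5088 ≈ 0.00019654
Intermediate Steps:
O = 6687 (O = -45 + 9*748 = -45 + 6732 = 6687)
B = 3 (B = -7 - 5*(-2) = -7 + 10 = 3)
D(k) = 0 (D(k) = k - k = 0)
1/(D(Y(B, -3)) + ((-620 - 979) + O)) = 1/(0 + ((-620 - 979) + 6687)) = 1/(0 + (-1599 + 6687)) = 1/(0 + 5088) = 1/5088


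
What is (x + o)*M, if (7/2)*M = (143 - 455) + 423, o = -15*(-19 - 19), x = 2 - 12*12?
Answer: 95016/7 ≈ 13574.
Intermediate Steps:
x = -142 (x = 2 - 144 = -142)
o = 570 (o = -15*(-38) = 570)
M = 222/7 (M = 2*((143 - 455) + 423)/7 = 2*(-312 + 423)/7 = (2/7)*111 = 222/7 ≈ 31.714)
(x + o)*M = (-142 + 570)*(222/7) = 428*(222/7) = 95016/7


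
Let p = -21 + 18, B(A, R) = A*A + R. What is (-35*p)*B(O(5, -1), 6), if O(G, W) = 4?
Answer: 2310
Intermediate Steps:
B(A, R) = R + A² (B(A, R) = A² + R = R + A²)
p = -3
(-35*p)*B(O(5, -1), 6) = (-35*(-3))*(6 + 4²) = 105*(6 + 16) = 105*22 = 2310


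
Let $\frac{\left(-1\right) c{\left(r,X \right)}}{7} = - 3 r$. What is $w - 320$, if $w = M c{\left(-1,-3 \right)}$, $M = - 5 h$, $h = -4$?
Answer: $-740$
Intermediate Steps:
$c{\left(r,X \right)} = 21 r$ ($c{\left(r,X \right)} = - 7 \left(- 3 r\right) = 21 r$)
$M = 20$ ($M = \left(-5\right) \left(-4\right) = 20$)
$w = -420$ ($w = 20 \cdot 21 \left(-1\right) = 20 \left(-21\right) = -420$)
$w - 320 = -420 - 320 = -740$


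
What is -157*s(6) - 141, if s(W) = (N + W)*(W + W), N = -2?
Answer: -7677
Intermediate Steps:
s(W) = 2*W*(-2 + W) (s(W) = (-2 + W)*(W + W) = (-2 + W)*(2*W) = 2*W*(-2 + W))
-157*s(6) - 141 = -314*6*(-2 + 6) - 141 = -314*6*4 - 141 = -157*48 - 141 = -7536 - 141 = -7677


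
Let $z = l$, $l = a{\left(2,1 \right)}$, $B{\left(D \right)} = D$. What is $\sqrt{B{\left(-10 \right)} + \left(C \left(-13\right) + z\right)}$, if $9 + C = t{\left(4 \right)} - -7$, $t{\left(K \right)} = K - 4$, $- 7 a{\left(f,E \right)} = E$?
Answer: $\frac{\sqrt{777}}{7} \approx 3.9821$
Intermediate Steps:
$a{\left(f,E \right)} = - \frac{E}{7}$
$l = - \frac{1}{7}$ ($l = \left(- \frac{1}{7}\right) 1 = - \frac{1}{7} \approx -0.14286$)
$t{\left(K \right)} = -4 + K$
$C = -2$ ($C = -9 + \left(\left(-4 + 4\right) - -7\right) = -9 + \left(0 + 7\right) = -9 + 7 = -2$)
$z = - \frac{1}{7} \approx -0.14286$
$\sqrt{B{\left(-10 \right)} + \left(C \left(-13\right) + z\right)} = \sqrt{-10 - - \frac{181}{7}} = \sqrt{-10 + \left(26 - \frac{1}{7}\right)} = \sqrt{-10 + \frac{181}{7}} = \sqrt{\frac{111}{7}} = \frac{\sqrt{777}}{7}$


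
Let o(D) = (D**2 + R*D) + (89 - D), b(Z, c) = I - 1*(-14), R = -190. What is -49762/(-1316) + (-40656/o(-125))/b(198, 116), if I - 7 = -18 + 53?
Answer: 89503291/2368142 ≈ 37.795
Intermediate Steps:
I = 42 (I = 7 + (-18 + 53) = 7 + 35 = 42)
b(Z, c) = 56 (b(Z, c) = 42 - 1*(-14) = 42 + 14 = 56)
o(D) = 89 + D**2 - 191*D (o(D) = (D**2 - 190*D) + (89 - D) = 89 + D**2 - 191*D)
-49762/(-1316) + (-40656/o(-125))/b(198, 116) = -49762/(-1316) - 40656/(89 + (-125)**2 - 191*(-125))/56 = -49762*(-1/1316) - 40656/(89 + 15625 + 23875)*(1/56) = 24881/658 - 40656/39589*(1/56) = 24881/658 - 40656*1/39589*(1/56) = 24881/658 - 3696/3599*1/56 = 24881/658 - 66/3599 = 89503291/2368142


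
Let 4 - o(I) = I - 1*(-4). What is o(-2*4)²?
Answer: 64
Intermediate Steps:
o(I) = -I (o(I) = 4 - (I - 1*(-4)) = 4 - (I + 4) = 4 - (4 + I) = 4 + (-4 - I) = -I)
o(-2*4)² = (-(-2)*4)² = (-1*(-8))² = 8² = 64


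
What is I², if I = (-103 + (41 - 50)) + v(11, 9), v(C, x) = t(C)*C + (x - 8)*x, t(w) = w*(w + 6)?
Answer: 3818116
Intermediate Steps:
t(w) = w*(6 + w)
v(C, x) = x*(-8 + x) + C²*(6 + C) (v(C, x) = (C*(6 + C))*C + (x - 8)*x = C²*(6 + C) + (-8 + x)*x = C²*(6 + C) + x*(-8 + x) = x*(-8 + x) + C²*(6 + C))
I = 1954 (I = (-103 + (41 - 50)) + (9² - 8*9 + 11²*(6 + 11)) = (-103 - 9) + (81 - 72 + 121*17) = -112 + (81 - 72 + 2057) = -112 + 2066 = 1954)
I² = 1954² = 3818116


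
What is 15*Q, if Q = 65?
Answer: 975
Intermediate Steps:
15*Q = 15*65 = 975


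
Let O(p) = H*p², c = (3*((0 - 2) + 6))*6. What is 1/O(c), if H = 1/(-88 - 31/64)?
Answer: -5663/331776 ≈ -0.017069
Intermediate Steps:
H = -64/5663 (H = 1/(-88 - 31*1/64) = 1/(-88 - 31/64) = 1/(-5663/64) = -64/5663 ≈ -0.011301)
c = 72 (c = (3*(-2 + 6))*6 = (3*4)*6 = 12*6 = 72)
O(p) = -64*p²/5663
1/O(c) = 1/(-64/5663*72²) = 1/(-64/5663*5184) = 1/(-331776/5663) = -5663/331776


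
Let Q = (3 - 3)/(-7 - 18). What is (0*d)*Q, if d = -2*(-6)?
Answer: 0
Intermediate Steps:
d = 12
Q = 0 (Q = 0/(-25) = 0*(-1/25) = 0)
(0*d)*Q = (0*12)*0 = 0*0 = 0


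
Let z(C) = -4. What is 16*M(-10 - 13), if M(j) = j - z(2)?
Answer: -304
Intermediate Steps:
M(j) = 4 + j (M(j) = j - 1*(-4) = j + 4 = 4 + j)
16*M(-10 - 13) = 16*(4 + (-10 - 13)) = 16*(4 - 23) = 16*(-19) = -304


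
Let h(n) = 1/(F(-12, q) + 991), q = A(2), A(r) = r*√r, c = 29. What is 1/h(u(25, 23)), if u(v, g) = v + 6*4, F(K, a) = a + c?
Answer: 1020 + 2*√2 ≈ 1022.8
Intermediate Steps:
A(r) = r^(3/2)
q = 2*√2 (q = 2^(3/2) = 2*√2 ≈ 2.8284)
F(K, a) = 29 + a (F(K, a) = a + 29 = 29 + a)
u(v, g) = 24 + v (u(v, g) = v + 24 = 24 + v)
h(n) = 1/(1020 + 2*√2) (h(n) = 1/((29 + 2*√2) + 991) = 1/(1020 + 2*√2))
1/h(u(25, 23)) = 1/(255/260098 - √2/520196)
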